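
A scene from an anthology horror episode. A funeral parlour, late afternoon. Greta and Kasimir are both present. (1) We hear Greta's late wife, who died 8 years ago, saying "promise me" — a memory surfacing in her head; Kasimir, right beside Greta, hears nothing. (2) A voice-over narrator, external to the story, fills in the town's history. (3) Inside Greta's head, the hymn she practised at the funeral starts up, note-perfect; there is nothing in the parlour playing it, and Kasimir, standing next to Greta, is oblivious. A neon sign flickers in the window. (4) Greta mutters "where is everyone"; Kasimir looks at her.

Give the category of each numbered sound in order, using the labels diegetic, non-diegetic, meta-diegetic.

meta-diegetic, non-diegetic, meta-diegetic, diegetic

Sound (1): the voice is a memory playing only inside Greta's mind; Kasimir can't hear it, so meta-diegetic.
(2) commentary laid over the scene from outside the fiction → non-diegetic.
Sound (3): it lives in Greta's subjectivity, not in the parlour, so meta-diegetic.
(4) is diegetic: spoken by a character present in the story world.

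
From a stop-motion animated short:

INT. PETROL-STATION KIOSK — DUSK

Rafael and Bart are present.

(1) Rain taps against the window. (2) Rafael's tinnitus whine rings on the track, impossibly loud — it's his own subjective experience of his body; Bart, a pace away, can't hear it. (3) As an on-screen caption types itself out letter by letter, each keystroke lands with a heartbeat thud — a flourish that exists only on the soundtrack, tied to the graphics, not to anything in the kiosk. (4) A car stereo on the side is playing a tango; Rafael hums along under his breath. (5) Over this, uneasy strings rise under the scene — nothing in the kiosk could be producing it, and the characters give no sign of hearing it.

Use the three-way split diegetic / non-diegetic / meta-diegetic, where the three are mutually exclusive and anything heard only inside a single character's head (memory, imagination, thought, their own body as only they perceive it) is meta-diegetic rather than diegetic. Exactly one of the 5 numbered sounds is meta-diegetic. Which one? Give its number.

(1) is diegetic: ambient/room sound belonging to the story's physical space.
(2) it's Rafael's internal bodily sensation rendered as sound; only Rafael 'hears' it → meta-diegetic.
(3) is non-diegetic: the caption isn't part of the story world, so neither is the sound tied to it.
(4) is diegetic: a car stereo is a physical source in the scene and Rafael reacts to it.
(5) is non-diegetic: nothing in the kiosk produces it and the characters don't hear it — pure soundtrack.
Only (2) is meta-diegetic.

2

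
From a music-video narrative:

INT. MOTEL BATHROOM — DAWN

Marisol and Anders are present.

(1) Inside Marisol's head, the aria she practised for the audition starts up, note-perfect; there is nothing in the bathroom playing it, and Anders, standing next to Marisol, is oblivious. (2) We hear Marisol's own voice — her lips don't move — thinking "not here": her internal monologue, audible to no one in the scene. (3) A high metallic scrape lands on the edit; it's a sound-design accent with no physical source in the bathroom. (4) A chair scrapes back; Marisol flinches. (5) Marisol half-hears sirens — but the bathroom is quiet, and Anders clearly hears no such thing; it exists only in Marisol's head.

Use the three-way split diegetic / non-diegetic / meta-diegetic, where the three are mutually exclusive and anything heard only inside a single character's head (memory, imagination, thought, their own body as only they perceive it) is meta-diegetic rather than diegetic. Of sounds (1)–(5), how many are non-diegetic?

1

(1) is meta-diegetic: the music is a memory playing inside Marisol's mind alone; no real-world source, Anders can't hear it.
Sound (2): internal monologue — inside Marisol's mind, not spoken into the scene, so meta-diegetic.
(3) is non-diegetic: it's a sound-design accent with no in-world source; no one in the scene can hear it.
(4) the sound comes from a chair physically present in the location → diegetic.
Sound (5): Marisol alone 'hears' it — an imagined sound, not present in the space, so meta-diegetic.
Non-diegetic: (3) — that's 1.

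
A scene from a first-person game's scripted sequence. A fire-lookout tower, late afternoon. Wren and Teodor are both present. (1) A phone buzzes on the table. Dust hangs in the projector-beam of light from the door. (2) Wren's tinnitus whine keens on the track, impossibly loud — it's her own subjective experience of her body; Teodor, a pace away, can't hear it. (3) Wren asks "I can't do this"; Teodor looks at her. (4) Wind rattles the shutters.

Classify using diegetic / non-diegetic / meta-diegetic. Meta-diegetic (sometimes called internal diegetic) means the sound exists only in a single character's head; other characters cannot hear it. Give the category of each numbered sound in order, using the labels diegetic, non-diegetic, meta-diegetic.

diegetic, meta-diegetic, diegetic, diegetic

Sound (1): the sound comes from a phone physically present in the location, so diegetic.
(2) a subjective body sound — Wren's private perception, inaudible to Teodor → meta-diegetic.
Sound (3): Wren is a character speaking aloud in the scene, so diegetic.
Sound (4): wind is part of the location's real environment, so diegetic.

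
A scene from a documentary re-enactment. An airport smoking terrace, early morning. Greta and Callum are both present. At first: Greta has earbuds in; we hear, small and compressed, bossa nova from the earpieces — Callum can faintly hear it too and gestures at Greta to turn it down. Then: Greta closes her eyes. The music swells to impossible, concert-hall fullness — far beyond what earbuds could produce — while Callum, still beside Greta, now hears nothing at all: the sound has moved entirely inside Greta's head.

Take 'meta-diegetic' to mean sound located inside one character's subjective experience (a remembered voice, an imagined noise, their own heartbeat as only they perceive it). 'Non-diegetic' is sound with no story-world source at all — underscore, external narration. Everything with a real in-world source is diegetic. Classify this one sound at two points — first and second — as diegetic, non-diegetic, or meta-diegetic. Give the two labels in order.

First: the earbuds are a physical source both characters can hear → diegetic.
Second: the music now exists only as Greta's subjective experience; Callum can no longer hear it → meta-diegetic.

diegetic, meta-diegetic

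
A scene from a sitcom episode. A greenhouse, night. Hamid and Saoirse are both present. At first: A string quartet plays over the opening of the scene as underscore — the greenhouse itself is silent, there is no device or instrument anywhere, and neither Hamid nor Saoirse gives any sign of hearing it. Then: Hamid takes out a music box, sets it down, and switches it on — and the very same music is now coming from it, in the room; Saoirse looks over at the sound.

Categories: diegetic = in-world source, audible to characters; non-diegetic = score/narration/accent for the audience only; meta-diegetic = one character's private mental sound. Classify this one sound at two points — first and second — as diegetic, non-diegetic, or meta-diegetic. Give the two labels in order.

non-diegetic, diegetic

First: no in-world source exists and no character can hear it — underscore → non-diegetic.
Second: a music box is now a real source in the story world and the characters hear it → diegetic.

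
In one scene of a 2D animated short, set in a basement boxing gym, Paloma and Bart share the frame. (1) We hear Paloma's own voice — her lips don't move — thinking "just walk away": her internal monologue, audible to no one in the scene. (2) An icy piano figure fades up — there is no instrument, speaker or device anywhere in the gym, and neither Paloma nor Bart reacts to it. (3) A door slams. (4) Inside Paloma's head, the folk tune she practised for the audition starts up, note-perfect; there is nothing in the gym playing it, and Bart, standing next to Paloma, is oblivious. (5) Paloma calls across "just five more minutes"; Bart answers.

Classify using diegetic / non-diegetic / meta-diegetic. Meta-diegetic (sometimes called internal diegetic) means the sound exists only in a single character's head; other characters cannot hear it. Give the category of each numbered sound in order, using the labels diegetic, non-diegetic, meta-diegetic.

Sound (1): internal monologue — inside Paloma's mind, not spoken into the scene, so meta-diegetic.
Sound (2): it has no source in the story world and no character can hear it — it's underscore, so non-diegetic.
(3) the sound comes from a door physically present in the location → diegetic.
Sound (4): remembered music, private to Paloma — Bart is oblivious because it isn't in the room, so meta-diegetic.
Sound (5): on-screen dialogue — Paloma speaks and Bart is there to hear, so diegetic.

meta-diegetic, non-diegetic, diegetic, meta-diegetic, diegetic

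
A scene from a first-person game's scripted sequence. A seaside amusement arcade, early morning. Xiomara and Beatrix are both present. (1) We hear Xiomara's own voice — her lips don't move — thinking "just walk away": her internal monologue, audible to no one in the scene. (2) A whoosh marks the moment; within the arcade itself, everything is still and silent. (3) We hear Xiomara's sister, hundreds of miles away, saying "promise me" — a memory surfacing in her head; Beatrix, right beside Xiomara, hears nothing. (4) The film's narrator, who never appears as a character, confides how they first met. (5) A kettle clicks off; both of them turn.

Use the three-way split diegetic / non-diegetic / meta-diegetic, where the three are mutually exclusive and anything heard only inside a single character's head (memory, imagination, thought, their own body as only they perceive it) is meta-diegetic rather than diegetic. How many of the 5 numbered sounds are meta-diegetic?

Sound (1): it's Xiomara's unspoken thought, heard only by the audience via her subjectivity, so meta-diegetic.
Sound (2): an editorial stinger — it belongs to the cut, not the story world, so non-diegetic.
(3) it's Xiomara's recollection rendered as sound; the other character can't hear it → meta-diegetic.
Sound (4): commentary laid over the scene from outside the fiction, so non-diegetic.
Sound (5): a kettle is a real object/event in the scene's world, so diegetic.
So 2 of the 5 are meta-diegetic: (1), (3).

2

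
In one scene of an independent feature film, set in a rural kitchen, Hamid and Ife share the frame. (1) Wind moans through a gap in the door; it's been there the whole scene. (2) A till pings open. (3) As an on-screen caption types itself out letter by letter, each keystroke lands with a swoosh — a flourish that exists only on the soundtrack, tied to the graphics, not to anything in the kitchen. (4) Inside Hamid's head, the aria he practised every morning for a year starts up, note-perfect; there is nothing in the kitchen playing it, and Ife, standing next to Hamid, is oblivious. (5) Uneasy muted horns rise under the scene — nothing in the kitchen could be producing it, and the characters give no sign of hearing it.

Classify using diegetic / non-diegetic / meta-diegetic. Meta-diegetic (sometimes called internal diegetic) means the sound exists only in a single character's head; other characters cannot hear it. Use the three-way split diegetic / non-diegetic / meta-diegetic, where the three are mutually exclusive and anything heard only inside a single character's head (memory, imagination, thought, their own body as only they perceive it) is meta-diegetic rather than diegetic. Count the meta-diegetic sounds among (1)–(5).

(1) is diegetic: wind is part of the location's real environment.
(2) is diegetic: a till is a real object/event in the scene's world.
(3) is non-diegetic: it accompanies on-screen graphics, not anything inside the story world.
(4) remembered music, private to Hamid — Ife is oblivious because it isn't in the room → meta-diegetic.
(5) nothing in the kitchen produces it and the characters don't hear it — pure soundtrack → non-diegetic.
Meta-diegetic: (4) — that's 1.

1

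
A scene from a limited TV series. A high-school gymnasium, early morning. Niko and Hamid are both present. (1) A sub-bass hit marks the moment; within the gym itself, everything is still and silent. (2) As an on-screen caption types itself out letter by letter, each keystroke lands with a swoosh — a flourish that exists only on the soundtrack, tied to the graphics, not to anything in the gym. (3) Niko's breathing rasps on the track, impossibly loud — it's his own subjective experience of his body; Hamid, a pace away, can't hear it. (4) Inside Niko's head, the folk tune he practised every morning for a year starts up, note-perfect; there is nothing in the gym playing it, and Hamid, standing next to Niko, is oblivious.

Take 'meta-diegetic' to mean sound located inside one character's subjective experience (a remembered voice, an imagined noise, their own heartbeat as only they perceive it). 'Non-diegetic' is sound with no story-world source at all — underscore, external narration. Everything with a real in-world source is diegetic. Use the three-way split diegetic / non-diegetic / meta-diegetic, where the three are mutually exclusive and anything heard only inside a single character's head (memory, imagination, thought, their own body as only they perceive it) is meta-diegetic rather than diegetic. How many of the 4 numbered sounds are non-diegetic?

(1) is non-diegetic: an editorial stinger — it belongs to the cut, not the story world.
(2) the caption isn't part of the story world, so neither is the sound tied to it → non-diegetic.
Sound (3): a subjective body sound — Niko's private perception, inaudible to Hamid, so meta-diegetic.
(4) it lives in Niko's subjectivity, not in the gym → meta-diegetic.
Non-diegetic: (1), (2) — that's 2.

2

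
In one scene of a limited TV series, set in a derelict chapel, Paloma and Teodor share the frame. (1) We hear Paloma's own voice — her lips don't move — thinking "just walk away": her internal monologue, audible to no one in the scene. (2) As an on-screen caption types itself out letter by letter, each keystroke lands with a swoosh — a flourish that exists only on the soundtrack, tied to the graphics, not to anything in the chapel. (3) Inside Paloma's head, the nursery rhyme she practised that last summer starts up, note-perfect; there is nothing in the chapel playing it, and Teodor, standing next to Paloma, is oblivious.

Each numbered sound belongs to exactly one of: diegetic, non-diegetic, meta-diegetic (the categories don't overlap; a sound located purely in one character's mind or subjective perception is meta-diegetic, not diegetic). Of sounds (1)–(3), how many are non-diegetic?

1

(1) internal monologue — inside Paloma's mind, not spoken into the scene → meta-diegetic.
(2) sound married to a title/caption — outside the diegesis by definition → non-diegetic.
(3) the music is a memory playing inside Paloma's mind alone; no real-world source, Teodor can't hear it → meta-diegetic.
Non-diegetic: (2) — that's 1.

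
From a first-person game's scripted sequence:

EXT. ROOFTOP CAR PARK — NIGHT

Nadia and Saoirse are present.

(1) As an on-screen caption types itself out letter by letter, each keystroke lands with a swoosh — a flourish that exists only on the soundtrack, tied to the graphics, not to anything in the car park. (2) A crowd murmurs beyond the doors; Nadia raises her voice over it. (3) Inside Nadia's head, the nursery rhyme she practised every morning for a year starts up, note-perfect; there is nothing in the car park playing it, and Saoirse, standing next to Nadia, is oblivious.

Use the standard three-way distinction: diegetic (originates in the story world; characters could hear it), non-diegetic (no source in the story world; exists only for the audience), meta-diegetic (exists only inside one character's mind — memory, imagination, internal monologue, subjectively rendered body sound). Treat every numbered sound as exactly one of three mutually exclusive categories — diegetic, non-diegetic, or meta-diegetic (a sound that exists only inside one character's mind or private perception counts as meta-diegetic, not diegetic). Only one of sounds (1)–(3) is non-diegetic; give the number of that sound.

(1) the caption isn't part of the story world, so neither is the sound tied to it → non-diegetic.
Sound (2): a crowd is part of the location's real environment, so diegetic.
(3) the music is a memory playing inside Nadia's mind alone; no real-world source, Saoirse can't hear it → meta-diegetic.
Only (1) is non-diegetic.

1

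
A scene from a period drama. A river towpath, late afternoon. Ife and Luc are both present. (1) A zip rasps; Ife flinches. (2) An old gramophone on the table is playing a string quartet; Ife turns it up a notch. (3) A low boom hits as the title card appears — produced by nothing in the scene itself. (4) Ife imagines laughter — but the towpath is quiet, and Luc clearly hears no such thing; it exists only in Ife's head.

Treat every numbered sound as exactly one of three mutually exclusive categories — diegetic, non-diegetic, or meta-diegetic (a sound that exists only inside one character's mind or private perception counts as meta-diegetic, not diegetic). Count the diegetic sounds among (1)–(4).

2

Sound (1): the sound comes from a zip physically present in the location, so diegetic.
Sound (2): the music comes from an on-screen device that Ife responds to, so diegetic.
(3) an editorial stinger — it belongs to the cut, not the story world → non-diegetic.
(4) is meta-diegetic: Ife alone 'hears' it — an imagined sound, not present in the space.
Diegetic: (1), (2) — that's 2.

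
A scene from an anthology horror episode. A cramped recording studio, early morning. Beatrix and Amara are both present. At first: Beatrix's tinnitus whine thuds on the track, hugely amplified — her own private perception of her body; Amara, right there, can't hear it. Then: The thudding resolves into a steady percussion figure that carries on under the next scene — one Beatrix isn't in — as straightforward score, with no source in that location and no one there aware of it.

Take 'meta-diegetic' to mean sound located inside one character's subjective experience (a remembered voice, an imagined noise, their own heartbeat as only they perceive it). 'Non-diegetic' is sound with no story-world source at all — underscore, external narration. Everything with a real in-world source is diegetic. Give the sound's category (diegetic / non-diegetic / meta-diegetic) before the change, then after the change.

Before the change: it's Beatrix's subjective body sound, inaudible to Amara → meta-diegetic.
After the change: detached from Beatrix and playing as sourceless score over a scene she isn't in — for the audience only → non-diegetic.

meta-diegetic, non-diegetic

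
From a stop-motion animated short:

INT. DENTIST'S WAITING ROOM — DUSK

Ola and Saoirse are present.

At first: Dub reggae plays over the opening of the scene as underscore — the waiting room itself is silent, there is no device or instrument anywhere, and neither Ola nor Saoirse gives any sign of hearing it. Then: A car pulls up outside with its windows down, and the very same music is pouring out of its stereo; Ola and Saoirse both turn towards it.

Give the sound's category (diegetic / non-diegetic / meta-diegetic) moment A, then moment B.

non-diegetic, diegetic

Moment A: no in-world source exists and no character can hear it — underscore → non-diegetic.
Moment B: the car stereo is now a real source in the story world and the characters hear it → diegetic.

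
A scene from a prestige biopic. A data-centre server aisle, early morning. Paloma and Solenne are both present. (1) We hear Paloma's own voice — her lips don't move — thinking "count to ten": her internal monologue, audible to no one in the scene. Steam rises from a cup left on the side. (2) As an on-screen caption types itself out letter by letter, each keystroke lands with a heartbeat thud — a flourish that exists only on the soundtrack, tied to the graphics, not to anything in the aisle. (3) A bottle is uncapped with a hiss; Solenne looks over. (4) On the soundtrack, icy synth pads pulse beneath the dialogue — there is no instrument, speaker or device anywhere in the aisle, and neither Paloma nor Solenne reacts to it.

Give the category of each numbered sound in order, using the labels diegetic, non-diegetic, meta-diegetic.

meta-diegetic, non-diegetic, diegetic, non-diegetic

Sound (1): Paloma's thought-voice: a private mental sound no other character can hear, so meta-diegetic.
Sound (2): the caption isn't part of the story world, so neither is the sound tied to it, so non-diegetic.
(3) a bottle is a real object/event in the scene's world → diegetic.
Sound (4): it has no source in the story world and no character can hear it — it's underscore, so non-diegetic.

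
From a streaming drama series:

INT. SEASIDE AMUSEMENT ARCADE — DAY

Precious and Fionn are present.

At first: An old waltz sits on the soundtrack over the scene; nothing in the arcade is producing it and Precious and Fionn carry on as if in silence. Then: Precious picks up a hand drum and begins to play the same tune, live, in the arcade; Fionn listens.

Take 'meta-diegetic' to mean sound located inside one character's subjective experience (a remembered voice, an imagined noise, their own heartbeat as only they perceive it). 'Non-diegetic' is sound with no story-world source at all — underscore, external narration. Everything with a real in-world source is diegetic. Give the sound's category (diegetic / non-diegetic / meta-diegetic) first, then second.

First: no in-world source exists and no character can hear it — underscore → non-diegetic.
Second: a hand drum is now a real source in the story world and the characters hear it → diegetic.

non-diegetic, diegetic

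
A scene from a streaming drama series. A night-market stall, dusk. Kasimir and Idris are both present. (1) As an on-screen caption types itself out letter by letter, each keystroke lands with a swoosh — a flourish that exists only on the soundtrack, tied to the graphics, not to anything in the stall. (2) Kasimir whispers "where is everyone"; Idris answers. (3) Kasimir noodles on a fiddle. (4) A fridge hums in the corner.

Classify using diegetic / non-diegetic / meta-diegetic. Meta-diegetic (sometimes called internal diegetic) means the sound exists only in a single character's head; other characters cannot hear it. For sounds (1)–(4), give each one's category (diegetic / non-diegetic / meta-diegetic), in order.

non-diegetic, diegetic, diegetic, diegetic

Sound (1): it accompanies on-screen graphics, not anything inside the story world, so non-diegetic.
(2) is diegetic: Kasimir is a character speaking aloud in the scene.
(3) is diegetic: the instrument and the performer are both in the scene.
(4) it's the actual ambient sound of the location → diegetic.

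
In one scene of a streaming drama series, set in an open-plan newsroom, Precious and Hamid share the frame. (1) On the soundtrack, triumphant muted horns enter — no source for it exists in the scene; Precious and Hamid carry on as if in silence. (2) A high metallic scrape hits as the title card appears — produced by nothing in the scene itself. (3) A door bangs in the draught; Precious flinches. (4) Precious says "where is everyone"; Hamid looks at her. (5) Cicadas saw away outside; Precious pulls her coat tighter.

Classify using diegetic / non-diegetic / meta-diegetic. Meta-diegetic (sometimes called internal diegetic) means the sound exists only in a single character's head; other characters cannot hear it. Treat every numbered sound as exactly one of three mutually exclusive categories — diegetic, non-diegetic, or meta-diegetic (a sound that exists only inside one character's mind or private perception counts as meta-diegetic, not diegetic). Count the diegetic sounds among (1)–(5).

3

(1) nothing in the newsroom produces it and the characters don't hear it — pure soundtrack → non-diegetic.
(2) is non-diegetic: an editorial stinger — it belongs to the cut, not the story world.
Sound (3): the sound comes from a door physically present in the location, so diegetic.
(4) Precious is a character speaking aloud in the scene → diegetic.
(5) is diegetic: it's the actual ambient sound of the location.
So 3 of the 5 are diegetic: (3), (4), (5).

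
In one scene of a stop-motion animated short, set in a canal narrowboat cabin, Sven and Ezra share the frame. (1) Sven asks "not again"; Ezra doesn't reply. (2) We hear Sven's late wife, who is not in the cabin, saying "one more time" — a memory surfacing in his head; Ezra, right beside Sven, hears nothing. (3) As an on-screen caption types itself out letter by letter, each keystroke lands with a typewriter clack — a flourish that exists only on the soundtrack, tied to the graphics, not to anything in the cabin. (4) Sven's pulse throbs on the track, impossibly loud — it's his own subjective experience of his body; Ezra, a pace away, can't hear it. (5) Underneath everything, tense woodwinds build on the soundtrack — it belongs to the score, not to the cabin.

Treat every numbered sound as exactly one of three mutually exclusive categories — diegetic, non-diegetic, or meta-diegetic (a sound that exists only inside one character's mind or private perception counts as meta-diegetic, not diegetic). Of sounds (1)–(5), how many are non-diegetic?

Sound (1): spoken by a character present in the story world, so diegetic.
(2) it's Sven's recollection rendered as sound; the other character can't hear it → meta-diegetic.
Sound (3): the caption isn't part of the story world, so neither is the sound tied to it, so non-diegetic.
Sound (4): it's Sven's internal bodily sensation rendered as sound; only Sven 'hears' it, so meta-diegetic.
Sound (5): score with no on-screen or off-screen source; it exists for the audience alone, so non-diegetic.
So 2 of the 5 are non-diegetic: (3), (5).

2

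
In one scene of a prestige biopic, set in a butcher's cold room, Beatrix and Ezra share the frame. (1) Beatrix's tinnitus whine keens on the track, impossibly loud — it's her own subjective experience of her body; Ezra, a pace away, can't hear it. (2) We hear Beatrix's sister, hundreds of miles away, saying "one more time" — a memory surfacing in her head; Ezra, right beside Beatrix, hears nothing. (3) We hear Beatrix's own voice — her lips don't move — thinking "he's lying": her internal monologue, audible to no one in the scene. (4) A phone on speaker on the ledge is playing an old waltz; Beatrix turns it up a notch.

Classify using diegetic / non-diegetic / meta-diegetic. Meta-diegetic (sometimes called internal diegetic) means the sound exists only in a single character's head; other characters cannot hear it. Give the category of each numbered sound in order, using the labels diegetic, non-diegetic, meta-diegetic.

meta-diegetic, meta-diegetic, meta-diegetic, diegetic

(1) is meta-diegetic: it's Beatrix's internal bodily sensation rendered as sound; only Beatrix 'hears' it.
(2) is meta-diegetic: a remembered line, private to Beatrix — not present in the room, not audible to Ezra.
Sound (3): it's Beatrix's unspoken thought, heard only by the audience via her subjectivity, so meta-diegetic.
Sound (4): source music from a phone on speaker, which exists in the story world, so diegetic.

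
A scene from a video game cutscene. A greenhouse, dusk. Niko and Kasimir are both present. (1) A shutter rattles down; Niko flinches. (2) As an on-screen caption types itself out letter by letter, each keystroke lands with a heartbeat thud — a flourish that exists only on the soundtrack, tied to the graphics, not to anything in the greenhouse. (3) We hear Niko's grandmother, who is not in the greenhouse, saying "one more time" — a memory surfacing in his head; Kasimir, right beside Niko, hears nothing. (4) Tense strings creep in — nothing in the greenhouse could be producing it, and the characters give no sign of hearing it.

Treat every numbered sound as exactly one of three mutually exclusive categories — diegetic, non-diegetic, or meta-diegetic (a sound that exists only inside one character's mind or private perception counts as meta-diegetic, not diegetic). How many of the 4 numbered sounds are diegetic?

(1) is diegetic: an in-world source (a shutter); characters could hear it.
(2) sound married to a title/caption — outside the diegesis by definition → non-diegetic.
Sound (3): the voice is a memory playing only inside Niko's mind; Kasimir can't hear it, so meta-diegetic.
(4) it has no source in the story world and no character can hear it — it's underscore → non-diegetic.
So 1 of the 4 is diegetic: (1).

1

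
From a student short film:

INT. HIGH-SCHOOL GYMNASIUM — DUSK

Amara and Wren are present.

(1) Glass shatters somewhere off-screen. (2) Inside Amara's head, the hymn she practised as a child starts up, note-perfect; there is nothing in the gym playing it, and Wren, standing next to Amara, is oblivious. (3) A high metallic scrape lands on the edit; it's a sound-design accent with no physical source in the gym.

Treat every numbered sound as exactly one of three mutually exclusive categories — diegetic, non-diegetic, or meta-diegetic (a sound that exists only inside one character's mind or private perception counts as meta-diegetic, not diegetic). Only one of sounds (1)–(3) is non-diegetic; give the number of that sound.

Sound (1): an in-world source (glass); characters could hear it, so diegetic.
(2) it lives in Amara's subjectivity, not in the gym → meta-diegetic.
(3) is non-diegetic: it's a sound-design accent with no in-world source; no one in the scene can hear it.
Only (3) is non-diegetic.

3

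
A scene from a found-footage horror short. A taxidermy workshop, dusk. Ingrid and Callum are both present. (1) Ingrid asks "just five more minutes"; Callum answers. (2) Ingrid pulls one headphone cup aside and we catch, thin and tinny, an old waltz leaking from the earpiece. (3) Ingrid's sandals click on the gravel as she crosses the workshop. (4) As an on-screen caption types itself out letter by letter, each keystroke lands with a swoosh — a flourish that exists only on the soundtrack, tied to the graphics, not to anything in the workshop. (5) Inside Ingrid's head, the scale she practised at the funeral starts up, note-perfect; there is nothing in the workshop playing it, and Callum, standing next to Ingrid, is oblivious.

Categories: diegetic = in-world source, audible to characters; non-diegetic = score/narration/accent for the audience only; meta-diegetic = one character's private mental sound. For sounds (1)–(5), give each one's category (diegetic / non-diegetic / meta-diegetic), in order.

diegetic, diegetic, diegetic, non-diegetic, meta-diegetic

Sound (1): on-screen dialogue — Ingrid speaks and Callum is there to hear, so diegetic.
(2) the headphones are an on-screen source → diegetic.
(3) is diegetic: it's the physical sound of Ingrid moving in the space.
(4) is non-diegetic: sound married to a title/caption — outside the diegesis by definition.
(5) is meta-diegetic: the music is a memory playing inside Ingrid's mind alone; no real-world source, Callum can't hear it.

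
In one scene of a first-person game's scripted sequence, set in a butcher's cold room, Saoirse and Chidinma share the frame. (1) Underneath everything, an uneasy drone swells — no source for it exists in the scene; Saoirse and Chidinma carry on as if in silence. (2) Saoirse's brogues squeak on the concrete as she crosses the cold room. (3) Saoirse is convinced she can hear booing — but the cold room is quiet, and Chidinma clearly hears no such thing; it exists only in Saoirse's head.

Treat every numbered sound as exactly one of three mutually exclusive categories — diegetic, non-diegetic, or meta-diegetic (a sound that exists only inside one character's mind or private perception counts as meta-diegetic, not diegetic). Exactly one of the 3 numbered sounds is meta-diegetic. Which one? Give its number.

3

Sound (1): nothing in the cold room produces it and the characters don't hear it — pure soundtrack, so non-diegetic.
Sound (2): Saoirse's footsteps are produced in the story world, so diegetic.
(3) is meta-diegetic: subjective to Saoirse: the cold room is silent and Chidinma hears nothing.
Only (3) is meta-diegetic.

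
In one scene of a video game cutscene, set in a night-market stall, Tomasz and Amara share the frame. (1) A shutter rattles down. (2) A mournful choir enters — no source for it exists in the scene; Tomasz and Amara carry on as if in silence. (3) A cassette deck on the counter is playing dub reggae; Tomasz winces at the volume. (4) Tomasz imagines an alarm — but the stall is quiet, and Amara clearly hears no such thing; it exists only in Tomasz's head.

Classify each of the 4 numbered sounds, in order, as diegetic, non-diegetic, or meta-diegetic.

diegetic, non-diegetic, diegetic, meta-diegetic

Sound (1): the sound comes from a shutter physically present in the location, so diegetic.
(2) is non-diegetic: it has no source in the story world and no character can hear it — it's underscore.
Sound (3): source music from a cassette deck, which exists in the story world, so diegetic.
Sound (4): the sound is imagined by Tomasz; nothing in the story world is producing it and Amara can't hear it, so meta-diegetic.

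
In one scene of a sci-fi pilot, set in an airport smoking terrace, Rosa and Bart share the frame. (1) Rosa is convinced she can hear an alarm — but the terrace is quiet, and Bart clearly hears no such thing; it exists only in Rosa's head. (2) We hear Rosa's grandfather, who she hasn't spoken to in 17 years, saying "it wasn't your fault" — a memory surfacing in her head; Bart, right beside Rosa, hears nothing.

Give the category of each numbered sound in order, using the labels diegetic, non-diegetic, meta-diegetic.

(1) is meta-diegetic: subjective to Rosa: the terrace is silent and Bart hears nothing.
(2) it's Rosa's recollection rendered as sound; the other character can't hear it → meta-diegetic.

meta-diegetic, meta-diegetic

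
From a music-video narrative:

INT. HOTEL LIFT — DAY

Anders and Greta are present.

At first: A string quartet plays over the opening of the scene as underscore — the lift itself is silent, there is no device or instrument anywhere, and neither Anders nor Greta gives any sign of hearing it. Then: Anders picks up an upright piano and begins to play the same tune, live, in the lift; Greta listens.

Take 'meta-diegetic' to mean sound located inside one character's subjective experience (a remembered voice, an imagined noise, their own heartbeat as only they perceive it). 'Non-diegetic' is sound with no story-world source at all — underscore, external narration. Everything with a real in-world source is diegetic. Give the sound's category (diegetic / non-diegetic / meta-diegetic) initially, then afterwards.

non-diegetic, diegetic

Initially: no in-world source exists and no character can hear it — underscore → non-diegetic.
Afterwards: an upright piano is now a real source in the story world and the characters hear it → diegetic.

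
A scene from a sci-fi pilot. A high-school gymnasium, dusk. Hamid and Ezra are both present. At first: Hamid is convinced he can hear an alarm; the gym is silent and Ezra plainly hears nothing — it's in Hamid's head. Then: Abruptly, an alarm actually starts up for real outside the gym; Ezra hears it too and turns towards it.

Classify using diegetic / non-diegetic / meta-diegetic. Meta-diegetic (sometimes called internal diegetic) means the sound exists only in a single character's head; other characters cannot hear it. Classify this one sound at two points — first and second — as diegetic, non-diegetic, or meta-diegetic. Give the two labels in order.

meta-diegetic, diegetic

First: only Hamid 'hears' it — imagined, in his mind → meta-diegetic.
Second: now there's a real external source and Ezra hears it too — in the story world → diegetic.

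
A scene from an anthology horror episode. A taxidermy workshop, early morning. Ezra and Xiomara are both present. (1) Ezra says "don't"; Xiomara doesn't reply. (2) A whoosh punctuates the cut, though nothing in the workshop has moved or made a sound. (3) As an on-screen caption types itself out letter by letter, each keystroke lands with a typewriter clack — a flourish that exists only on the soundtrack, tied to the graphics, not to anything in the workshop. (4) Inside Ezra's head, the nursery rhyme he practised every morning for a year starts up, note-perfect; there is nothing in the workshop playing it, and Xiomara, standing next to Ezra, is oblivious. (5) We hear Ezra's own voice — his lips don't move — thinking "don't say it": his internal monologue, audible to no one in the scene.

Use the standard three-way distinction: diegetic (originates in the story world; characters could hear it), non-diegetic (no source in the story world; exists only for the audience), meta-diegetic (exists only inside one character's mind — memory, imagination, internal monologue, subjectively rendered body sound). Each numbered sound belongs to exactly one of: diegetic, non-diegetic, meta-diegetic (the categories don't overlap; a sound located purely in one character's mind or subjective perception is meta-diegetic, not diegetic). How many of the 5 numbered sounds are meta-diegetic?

2

Sound (1): Ezra is a character speaking aloud in the scene, so diegetic.
(2) is non-diegetic: nothing in the scene produces it; it's an accent added for the audience.
Sound (3): it accompanies on-screen graphics, not anything inside the story world, so non-diegetic.
(4) is meta-diegetic: the music is a memory playing inside Ezra's mind alone; no real-world source, Xiomara can't hear it.
(5) is meta-diegetic: internal monologue — inside Ezra's mind, not spoken into the scene.
Meta-diegetic: (4), (5) — that's 2.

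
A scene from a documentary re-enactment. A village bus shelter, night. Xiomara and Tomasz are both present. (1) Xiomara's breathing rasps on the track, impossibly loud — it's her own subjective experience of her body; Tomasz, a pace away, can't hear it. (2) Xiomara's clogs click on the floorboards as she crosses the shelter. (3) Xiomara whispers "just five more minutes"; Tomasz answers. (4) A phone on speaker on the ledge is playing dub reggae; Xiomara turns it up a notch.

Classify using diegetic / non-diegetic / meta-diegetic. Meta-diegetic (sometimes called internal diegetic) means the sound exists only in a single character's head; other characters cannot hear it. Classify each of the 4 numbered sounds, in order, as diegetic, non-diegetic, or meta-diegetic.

meta-diegetic, diegetic, diegetic, diegetic

Sound (1): it's Xiomara's internal bodily sensation rendered as sound; only Xiomara 'hears' it, so meta-diegetic.
Sound (2): it's the physical sound of Xiomara moving in the space, so diegetic.
Sound (3): Xiomara is a character speaking aloud in the scene, so diegetic.
(4) is diegetic: source music from a phone on speaker, which exists in the story world.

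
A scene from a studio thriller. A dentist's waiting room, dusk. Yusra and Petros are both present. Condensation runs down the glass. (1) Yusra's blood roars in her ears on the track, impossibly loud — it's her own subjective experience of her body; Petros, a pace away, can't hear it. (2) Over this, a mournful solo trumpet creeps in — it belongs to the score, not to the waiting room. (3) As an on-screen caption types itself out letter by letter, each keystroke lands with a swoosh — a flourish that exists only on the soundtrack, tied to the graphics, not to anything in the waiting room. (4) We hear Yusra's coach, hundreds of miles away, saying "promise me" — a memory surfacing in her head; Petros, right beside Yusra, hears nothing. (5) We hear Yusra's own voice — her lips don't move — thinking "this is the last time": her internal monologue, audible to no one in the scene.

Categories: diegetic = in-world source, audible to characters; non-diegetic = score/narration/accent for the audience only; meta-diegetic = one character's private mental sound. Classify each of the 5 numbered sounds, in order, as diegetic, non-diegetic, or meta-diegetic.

(1) point-of-audition from inside Yusra's body; not a sound in the room → meta-diegetic.
Sound (2): score with no on-screen or off-screen source; it exists for the audience alone, so non-diegetic.
(3) is non-diegetic: the caption isn't part of the story world, so neither is the sound tied to it.
Sound (4): the voice is a memory playing only inside Yusra's mind; Petros can't hear it, so meta-diegetic.
(5) is meta-diegetic: internal monologue — inside Yusra's mind, not spoken into the scene.

meta-diegetic, non-diegetic, non-diegetic, meta-diegetic, meta-diegetic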